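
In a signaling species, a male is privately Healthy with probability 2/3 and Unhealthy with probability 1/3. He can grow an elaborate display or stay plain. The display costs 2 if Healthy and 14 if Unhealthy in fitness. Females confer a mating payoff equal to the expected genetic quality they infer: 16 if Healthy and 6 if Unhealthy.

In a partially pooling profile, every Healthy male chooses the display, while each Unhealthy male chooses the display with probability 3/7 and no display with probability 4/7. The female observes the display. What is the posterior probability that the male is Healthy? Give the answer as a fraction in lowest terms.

14/17

P(the display) = (2/3)·1 + (1/3)·(3/7) = 17/21.
By Bayes' rule, P(Healthy | the display) = (2/3) / (17/21) = 14/17.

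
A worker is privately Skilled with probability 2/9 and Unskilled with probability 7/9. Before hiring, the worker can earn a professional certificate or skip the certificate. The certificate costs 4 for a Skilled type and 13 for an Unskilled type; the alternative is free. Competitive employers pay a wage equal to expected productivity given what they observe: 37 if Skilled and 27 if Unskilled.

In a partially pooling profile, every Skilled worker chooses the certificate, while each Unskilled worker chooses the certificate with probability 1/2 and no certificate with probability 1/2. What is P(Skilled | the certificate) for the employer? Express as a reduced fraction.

P(the certificate) = (2/9)·1 + (7/9)·(1/2) = 11/18.
By Bayes' rule, P(Skilled | the certificate) = (2/9) / (11/18) = 4/11.

4/11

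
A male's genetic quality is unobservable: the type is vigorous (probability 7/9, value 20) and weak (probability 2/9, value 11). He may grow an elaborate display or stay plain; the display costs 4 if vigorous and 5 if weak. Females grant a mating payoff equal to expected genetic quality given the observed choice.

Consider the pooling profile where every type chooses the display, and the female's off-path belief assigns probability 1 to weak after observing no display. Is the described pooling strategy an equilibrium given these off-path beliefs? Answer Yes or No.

Yes

On path, the female holds the prior and pays 7/9·20 + 2/9·11 = 18. Off path (no display), believing weak, it pays 11.
vigorous: the display nets 18 − 4 = 14; no display nets 11. vigorous stays.
weak: the display nets 18 − 5 = 13; no display nets 11. weak stays.
No type deviates, so pooling is sustained.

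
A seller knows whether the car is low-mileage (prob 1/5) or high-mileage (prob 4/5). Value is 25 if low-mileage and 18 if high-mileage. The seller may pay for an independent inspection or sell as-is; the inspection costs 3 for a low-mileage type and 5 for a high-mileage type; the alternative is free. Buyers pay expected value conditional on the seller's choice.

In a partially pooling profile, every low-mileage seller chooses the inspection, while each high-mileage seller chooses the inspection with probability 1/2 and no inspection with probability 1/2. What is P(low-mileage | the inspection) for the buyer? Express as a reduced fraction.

1/3

P(the inspection) = (1/5)·1 + (4/5)·(1/2) = 3/5.
By Bayes' rule, P(low-mileage | the inspection) = (1/5) / (3/5) = 1/3.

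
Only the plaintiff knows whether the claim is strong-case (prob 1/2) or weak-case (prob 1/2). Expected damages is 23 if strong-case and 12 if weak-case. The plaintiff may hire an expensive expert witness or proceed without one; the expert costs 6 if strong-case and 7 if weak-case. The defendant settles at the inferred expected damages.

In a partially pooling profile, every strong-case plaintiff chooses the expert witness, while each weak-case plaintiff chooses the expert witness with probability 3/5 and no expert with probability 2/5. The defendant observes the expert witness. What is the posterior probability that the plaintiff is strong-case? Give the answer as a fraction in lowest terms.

5/8

P(the expert witness) = (1/2)·1 + (1/2)·(3/5) = 4/5.
By Bayes' rule, P(strong-case | the expert witness) = (1/2) / (4/5) = 5/8.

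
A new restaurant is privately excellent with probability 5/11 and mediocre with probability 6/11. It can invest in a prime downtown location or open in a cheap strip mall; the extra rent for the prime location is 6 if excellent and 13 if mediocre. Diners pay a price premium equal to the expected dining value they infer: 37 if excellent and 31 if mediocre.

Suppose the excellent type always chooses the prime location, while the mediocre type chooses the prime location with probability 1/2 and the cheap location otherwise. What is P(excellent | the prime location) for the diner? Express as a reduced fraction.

5/8

P(the prime location) = (5/11)·1 + (6/11)·(1/2) = 8/11.
By Bayes' rule, P(excellent | the prime location) = (5/11) / (8/11) = 5/8.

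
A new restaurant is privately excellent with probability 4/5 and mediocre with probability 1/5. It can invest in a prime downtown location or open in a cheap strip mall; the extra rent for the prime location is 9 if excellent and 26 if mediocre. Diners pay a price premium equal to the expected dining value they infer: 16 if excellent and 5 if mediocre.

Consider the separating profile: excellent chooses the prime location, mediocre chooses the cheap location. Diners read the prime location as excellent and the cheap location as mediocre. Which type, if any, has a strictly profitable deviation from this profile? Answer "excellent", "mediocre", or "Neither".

Neither

The prime location pays 16; the cheap location pays 5.
excellent: assigned the prime location, nets 16 − 9 = 7; deviating to the cheap location nets 5.
mediocre: assigned the cheap location, nets 5; deviating to the prime location nets 16 − 26 = -10.
Both types strictly prefer their assigned action; no profitable deviation.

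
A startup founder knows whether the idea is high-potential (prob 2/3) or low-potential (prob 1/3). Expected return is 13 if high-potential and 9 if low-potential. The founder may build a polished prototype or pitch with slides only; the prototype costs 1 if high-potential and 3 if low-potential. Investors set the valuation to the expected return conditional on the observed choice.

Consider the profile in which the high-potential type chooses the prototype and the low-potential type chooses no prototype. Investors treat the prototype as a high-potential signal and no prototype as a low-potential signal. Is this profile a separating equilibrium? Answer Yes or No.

No

Under these beliefs, the prototype earns valuation 13 and no prototype earns valuation 9.
high-potential: the prototype nets 13 − 1 = 12; no prototype nets 9. high-potential prefers the prototype.
low-potential: the prototype nets 13 − 3 = 10; no prototype nets 9. low-potential would deviate to the prototype.
low-potential has a profitable deviation, so the profile is not an equilibrium.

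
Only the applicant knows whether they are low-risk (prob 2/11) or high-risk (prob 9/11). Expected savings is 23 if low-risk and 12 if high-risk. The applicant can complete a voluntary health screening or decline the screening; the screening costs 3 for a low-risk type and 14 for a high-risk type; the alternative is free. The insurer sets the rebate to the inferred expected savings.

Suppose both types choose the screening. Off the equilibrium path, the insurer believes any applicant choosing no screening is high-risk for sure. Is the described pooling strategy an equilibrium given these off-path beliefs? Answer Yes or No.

On path, the insurer holds the prior and pays 2/11·23 + 9/11·12 = 14. Off path (no screening), believing high-risk, it pays 12.
low-risk: the screening nets 14 − 3 = 11; no screening nets 12. low-risk would deviate.
high-risk: the screening nets 14 − 14 = 0; no screening nets 12. high-risk would deviate.
A type deviates, so pooling fails.

No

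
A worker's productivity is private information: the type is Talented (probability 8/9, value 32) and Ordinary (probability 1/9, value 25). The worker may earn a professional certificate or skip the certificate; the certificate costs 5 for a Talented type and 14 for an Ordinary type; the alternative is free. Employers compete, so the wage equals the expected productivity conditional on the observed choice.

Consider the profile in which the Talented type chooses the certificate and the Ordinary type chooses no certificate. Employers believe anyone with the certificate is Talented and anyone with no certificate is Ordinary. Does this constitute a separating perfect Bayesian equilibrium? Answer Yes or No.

Under these beliefs, the certificate earns wage 32 and no certificate earns wage 25.
Talented: the certificate nets 32 − 5 = 27; no certificate nets 25. Talented prefers the certificate.
Ordinary: the certificate nets 32 − 14 = 18; no certificate nets 25. Ordinary prefers no certificate.
Neither type deviates, so the separating profile is an equilibrium.

Yes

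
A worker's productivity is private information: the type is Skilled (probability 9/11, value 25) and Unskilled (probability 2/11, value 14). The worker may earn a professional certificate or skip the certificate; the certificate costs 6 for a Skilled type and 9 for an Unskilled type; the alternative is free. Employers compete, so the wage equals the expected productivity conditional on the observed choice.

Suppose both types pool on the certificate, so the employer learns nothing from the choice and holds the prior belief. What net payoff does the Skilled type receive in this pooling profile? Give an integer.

Pooled wage = 9/11·25 + 2/11·14 = 23.
Skilled pays cost 6 for the certificate, so net payoff = 23 − 6 = 17.

17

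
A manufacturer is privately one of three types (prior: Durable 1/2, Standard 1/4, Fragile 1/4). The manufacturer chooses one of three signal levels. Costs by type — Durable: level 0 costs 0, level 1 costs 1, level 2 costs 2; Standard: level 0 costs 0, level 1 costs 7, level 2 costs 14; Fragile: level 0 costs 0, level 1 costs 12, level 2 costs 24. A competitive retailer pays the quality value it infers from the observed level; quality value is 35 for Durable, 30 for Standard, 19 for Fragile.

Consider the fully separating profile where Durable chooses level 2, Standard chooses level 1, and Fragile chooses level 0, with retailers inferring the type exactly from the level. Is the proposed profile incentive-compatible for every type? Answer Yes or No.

Yes

Separating prices: level 2 → 35, level 1 → 30, level 0 → 19.
Durable (assigned level 2): level 0: 19 − 0 = 19; level 1: 30 − 1 = 29; level 2: 35 − 2 = 33. Durable stays.
Standard (assigned level 1): level 0: 19 − 0 = 19; level 1: 30 − 7 = 23; level 2: 35 − 14 = 21. Standard stays.
Fragile (assigned level 0): level 0: 19 − 0 = 19; level 1: 30 − 12 = 18; level 2: 35 − 24 = 11. Fragile stays.
Every type prefers its assigned level; separation holds.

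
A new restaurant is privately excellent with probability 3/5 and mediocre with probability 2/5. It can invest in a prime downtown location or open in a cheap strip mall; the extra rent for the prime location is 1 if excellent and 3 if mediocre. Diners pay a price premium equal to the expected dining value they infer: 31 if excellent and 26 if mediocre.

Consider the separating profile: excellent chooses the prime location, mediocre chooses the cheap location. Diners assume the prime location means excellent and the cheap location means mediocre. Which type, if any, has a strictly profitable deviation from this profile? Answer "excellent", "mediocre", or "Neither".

The prime location pays 31; the cheap location pays 26.
excellent: assigned the prime location, nets 31 − 1 = 30; deviating to the cheap location nets 26.
mediocre: assigned the cheap location, nets 26; deviating to the prime location nets 31 − 3 = 28.
The mediocre type gains 2 by deviating.

mediocre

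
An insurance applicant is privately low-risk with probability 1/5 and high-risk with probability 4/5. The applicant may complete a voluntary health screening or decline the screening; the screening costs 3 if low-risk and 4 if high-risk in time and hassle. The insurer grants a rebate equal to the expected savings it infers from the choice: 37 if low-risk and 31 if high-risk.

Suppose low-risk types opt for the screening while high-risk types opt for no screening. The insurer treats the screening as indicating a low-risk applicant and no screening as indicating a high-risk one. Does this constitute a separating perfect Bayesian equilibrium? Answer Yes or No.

No

Under these beliefs, the screening earns rebate 37 and no screening earns rebate 31.
low-risk: the screening nets 37 − 3 = 34; no screening nets 31. low-risk prefers the screening.
high-risk: the screening nets 37 − 4 = 33; no screening nets 31. high-risk would deviate to the screening.
high-risk has a profitable deviation, so the profile is not an equilibrium.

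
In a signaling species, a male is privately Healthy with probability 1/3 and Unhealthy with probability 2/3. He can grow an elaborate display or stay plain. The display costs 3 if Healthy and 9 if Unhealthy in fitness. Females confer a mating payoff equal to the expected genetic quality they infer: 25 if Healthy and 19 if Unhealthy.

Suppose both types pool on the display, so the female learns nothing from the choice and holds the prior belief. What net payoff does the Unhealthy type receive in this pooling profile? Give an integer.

Pooled mating payoff = 1/3·25 + 2/3·19 = 21.
Unhealthy pays cost 9 for the display, so net payoff = 21 − 9 = 12.

12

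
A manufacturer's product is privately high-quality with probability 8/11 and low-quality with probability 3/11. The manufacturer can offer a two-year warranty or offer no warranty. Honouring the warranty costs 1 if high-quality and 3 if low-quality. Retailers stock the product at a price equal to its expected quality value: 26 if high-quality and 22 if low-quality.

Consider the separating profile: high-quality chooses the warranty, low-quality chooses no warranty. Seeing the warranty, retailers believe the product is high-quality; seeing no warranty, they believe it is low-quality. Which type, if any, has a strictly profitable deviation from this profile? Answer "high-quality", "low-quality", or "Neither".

low-quality

The warranty pays 26; no warranty pays 22.
high-quality: assigned the warranty, nets 26 − 1 = 25; deviating to no warranty nets 22.
low-quality: assigned no warranty, nets 22; deviating to the warranty nets 26 − 3 = 23.
The low-quality type gains 1 by deviating.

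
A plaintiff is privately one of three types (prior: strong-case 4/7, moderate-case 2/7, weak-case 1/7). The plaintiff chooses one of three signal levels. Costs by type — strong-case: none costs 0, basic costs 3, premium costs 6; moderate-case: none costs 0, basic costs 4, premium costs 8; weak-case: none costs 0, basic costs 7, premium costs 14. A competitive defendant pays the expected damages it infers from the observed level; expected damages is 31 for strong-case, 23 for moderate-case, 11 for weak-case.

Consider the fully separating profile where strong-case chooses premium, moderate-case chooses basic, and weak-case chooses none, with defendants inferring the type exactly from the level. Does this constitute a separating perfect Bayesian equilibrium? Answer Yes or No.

No

Separating settlements: premium → 31, basic → 23, none → 11.
strong-case (assigned premium): none: 11 − 0 = 11; basic: 23 − 3 = 20; premium: 31 − 6 = 25. strong-case stays.
moderate-case (assigned basic): none: 11 − 0 = 11; basic: 23 − 4 = 19; premium: 31 − 8 = 23. moderate-case prefers premium.
weak-case (assigned none): none: 11 − 0 = 11; basic: 23 − 7 = 16; premium: 31 − 14 = 17. weak-case prefers premium.
At least one type deviates; the separating profile fails.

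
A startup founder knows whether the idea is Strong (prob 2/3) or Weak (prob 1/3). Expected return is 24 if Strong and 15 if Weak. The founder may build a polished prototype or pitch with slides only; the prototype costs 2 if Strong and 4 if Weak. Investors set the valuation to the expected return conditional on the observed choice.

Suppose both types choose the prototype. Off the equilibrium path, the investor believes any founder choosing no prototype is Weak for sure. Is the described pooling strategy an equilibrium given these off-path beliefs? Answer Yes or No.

On path, the investor holds the prior and pays 2/3·24 + 1/3·15 = 21. Off path (no prototype), believing Weak, it pays 15.
Strong: the prototype nets 21 − 2 = 19; no prototype nets 15. Strong stays.
Weak: the prototype nets 21 − 4 = 17; no prototype nets 15. Weak stays.
No type deviates, so pooling is sustained.

Yes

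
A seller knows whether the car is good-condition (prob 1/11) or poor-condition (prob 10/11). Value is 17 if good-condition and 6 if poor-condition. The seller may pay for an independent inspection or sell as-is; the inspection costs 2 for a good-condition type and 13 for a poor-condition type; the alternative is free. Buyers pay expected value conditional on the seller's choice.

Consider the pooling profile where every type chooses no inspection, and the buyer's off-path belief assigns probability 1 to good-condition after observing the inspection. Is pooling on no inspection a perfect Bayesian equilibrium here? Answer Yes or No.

On path, the buyer holds the prior and pays 1/11·17 + 10/11·6 = 7. Off path (the inspection), believing good-condition, it pays 17.
good-condition: no inspection nets 7; the inspection nets 17 − 2 = 15. good-condition would deviate.
poor-condition: no inspection nets 7; the inspection nets 17 − 13 = 4. poor-condition stays.
A type deviates, so pooling fails.

No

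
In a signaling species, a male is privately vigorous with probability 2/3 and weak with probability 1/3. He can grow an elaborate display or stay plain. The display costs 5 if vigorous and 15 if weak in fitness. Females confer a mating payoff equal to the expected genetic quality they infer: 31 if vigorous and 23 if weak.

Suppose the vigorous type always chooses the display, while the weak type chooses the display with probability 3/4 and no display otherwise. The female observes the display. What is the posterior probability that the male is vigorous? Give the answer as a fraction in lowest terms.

8/11

P(the display) = (2/3)·1 + (1/3)·(3/4) = 11/12.
By Bayes' rule, P(vigorous | the display) = (2/3) / (11/12) = 8/11.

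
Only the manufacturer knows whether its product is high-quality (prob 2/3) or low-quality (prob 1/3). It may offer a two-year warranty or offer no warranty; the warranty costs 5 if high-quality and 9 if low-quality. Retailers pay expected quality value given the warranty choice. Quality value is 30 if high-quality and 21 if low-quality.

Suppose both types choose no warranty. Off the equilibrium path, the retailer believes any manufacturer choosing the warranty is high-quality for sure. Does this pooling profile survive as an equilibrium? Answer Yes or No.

On path, the retailer holds the prior and pays 2/3·30 + 1/3·21 = 27. Off path (the warranty), believing high-quality, it pays 30.
high-quality: no warranty nets 27; the warranty nets 30 − 5 = 25. high-quality stays.
low-quality: no warranty nets 27; the warranty nets 30 − 9 = 21. low-quality stays.
No type deviates, so pooling is sustained.

Yes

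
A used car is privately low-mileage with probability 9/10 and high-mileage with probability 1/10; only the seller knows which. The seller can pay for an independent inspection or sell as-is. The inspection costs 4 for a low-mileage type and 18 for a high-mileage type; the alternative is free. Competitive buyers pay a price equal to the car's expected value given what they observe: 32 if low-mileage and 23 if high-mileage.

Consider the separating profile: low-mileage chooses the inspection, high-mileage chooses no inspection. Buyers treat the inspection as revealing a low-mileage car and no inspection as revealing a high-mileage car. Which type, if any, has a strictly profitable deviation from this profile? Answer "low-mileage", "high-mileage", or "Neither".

The inspection pays 32; no inspection pays 23.
low-mileage: assigned the inspection, nets 32 − 4 = 28; deviating to no inspection nets 23.
high-mileage: assigned no inspection, nets 23; deviating to the inspection nets 32 − 18 = 14.
Both types strictly prefer their assigned action; no profitable deviation.

Neither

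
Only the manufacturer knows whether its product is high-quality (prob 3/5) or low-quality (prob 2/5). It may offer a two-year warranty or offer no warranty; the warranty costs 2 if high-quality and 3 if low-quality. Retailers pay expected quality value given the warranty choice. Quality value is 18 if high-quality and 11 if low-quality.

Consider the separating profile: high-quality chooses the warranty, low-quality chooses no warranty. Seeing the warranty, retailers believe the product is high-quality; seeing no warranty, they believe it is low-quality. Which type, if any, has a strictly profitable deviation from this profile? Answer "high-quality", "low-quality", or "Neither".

low-quality

The warranty pays 18; no warranty pays 11.
high-quality: assigned the warranty, nets 18 − 2 = 16; deviating to no warranty nets 11.
low-quality: assigned no warranty, nets 11; deviating to the warranty nets 18 − 3 = 15.
The low-quality type gains 4 by deviating.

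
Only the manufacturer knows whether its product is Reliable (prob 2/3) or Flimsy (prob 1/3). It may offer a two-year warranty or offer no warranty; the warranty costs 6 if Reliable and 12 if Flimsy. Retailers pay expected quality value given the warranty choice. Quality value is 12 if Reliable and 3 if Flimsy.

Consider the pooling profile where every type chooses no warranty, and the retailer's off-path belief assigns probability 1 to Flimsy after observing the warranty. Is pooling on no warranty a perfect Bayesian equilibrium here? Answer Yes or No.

On path, the retailer holds the prior and pays 2/3·12 + 1/3·3 = 9. Off path (the warranty), believing Flimsy, it pays 3.
Reliable: no warranty nets 9; the warranty nets 3 − 6 = -3. Reliable stays.
Flimsy: no warranty nets 9; the warranty nets 3 − 12 = -9. Flimsy stays.
No type deviates, so pooling is sustained.

Yes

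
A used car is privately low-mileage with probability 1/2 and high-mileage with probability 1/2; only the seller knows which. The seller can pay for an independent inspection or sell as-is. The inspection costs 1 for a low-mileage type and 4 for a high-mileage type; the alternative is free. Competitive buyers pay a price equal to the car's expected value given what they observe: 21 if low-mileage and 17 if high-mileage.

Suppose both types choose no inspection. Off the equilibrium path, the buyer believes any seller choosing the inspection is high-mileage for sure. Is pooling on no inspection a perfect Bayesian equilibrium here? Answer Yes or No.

Yes

On path, the buyer holds the prior and pays 1/2·21 + 1/2·17 = 19. Off path (the inspection), believing high-mileage, it pays 17.
low-mileage: no inspection nets 19; the inspection nets 17 − 1 = 16. low-mileage stays.
high-mileage: no inspection nets 19; the inspection nets 17 − 4 = 13. high-mileage stays.
No type deviates, so pooling is sustained.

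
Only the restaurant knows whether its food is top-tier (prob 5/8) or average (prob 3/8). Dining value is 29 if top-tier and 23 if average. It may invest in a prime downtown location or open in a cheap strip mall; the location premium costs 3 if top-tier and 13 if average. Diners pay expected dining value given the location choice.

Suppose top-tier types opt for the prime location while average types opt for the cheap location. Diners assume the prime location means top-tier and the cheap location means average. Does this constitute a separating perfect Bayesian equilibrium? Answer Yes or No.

Yes

Under these beliefs, the prime location earns price premium 29 and the cheap location earns price premium 23.
top-tier: the prime location nets 29 − 3 = 26; the cheap location nets 23. top-tier prefers the prime location.
average: the prime location nets 29 − 13 = 16; the cheap location nets 23. average prefers the cheap location.
Neither type deviates, so the separating profile is an equilibrium.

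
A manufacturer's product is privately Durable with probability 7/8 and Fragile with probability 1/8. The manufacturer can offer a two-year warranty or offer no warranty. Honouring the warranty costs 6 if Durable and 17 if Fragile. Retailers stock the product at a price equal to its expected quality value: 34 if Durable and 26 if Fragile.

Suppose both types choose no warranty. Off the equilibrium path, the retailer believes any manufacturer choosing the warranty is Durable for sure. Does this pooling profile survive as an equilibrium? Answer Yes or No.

On path, the retailer holds the prior and pays 7/8·34 + 1/8·26 = 33. Off path (the warranty), believing Durable, it pays 34.
Durable: no warranty nets 33; the warranty nets 34 − 6 = 28. Durable stays.
Fragile: no warranty nets 33; the warranty nets 34 − 17 = 17. Fragile stays.
No type deviates, so pooling is sustained.

Yes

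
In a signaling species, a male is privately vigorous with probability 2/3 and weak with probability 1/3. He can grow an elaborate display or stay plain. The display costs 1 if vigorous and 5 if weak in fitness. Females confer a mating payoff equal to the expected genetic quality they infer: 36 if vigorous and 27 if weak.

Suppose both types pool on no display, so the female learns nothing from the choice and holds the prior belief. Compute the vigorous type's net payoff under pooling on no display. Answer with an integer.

Pooled mating payoff = 2/3·36 + 1/3·27 = 33.
vigorous pays no cost for no display, so net payoff = 33.

33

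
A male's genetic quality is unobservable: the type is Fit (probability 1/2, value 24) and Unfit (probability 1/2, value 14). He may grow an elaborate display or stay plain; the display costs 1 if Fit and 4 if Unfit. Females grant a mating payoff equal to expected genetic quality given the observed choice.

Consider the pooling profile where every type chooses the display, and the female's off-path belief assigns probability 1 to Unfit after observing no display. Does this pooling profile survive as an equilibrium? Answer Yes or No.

On path, the female holds the prior and pays 1/2·24 + 1/2·14 = 19. Off path (no display), believing Unfit, it pays 14.
Fit: the display nets 19 − 1 = 18; no display nets 14. Fit stays.
Unfit: the display nets 19 − 4 = 15; no display nets 14. Unfit stays.
No type deviates, so pooling is sustained.

Yes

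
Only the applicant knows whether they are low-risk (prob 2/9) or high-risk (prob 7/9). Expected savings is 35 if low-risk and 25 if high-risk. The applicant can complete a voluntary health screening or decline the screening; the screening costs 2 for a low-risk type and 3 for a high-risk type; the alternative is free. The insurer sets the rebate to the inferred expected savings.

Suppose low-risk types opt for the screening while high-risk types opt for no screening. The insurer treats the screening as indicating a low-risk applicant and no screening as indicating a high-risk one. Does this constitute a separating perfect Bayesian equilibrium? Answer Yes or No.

No

Under these beliefs, the screening earns rebate 35 and no screening earns rebate 25.
low-risk: the screening nets 35 − 2 = 33; no screening nets 25. low-risk prefers the screening.
high-risk: the screening nets 35 − 3 = 32; no screening nets 25. high-risk would deviate to the screening.
high-risk has a profitable deviation, so the profile is not an equilibrium.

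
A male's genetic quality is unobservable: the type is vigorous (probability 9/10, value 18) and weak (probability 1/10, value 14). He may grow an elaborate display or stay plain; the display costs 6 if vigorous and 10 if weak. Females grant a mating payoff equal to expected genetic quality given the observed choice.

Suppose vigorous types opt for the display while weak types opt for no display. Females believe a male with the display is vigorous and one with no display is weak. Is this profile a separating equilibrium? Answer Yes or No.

Under these beliefs, the display earns mating payoff 18 and no display earns mating payoff 14.
vigorous: the display nets 18 − 6 = 12; no display nets 14. vigorous would deviate to no display.
weak: the display nets 18 − 10 = 8; no display nets 14. weak prefers no display.
vigorous has a profitable deviation, so the profile is not an equilibrium.

No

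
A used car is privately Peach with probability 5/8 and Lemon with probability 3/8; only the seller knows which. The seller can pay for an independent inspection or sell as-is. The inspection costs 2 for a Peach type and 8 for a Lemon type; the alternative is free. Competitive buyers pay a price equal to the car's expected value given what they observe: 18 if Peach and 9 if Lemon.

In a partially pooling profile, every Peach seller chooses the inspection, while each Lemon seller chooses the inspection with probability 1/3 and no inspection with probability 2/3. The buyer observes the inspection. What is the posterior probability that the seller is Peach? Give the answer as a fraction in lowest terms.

5/6

P(the inspection) = (5/8)·1 + (3/8)·(1/3) = 3/4.
By Bayes' rule, P(Peach | the inspection) = (5/8) / (3/4) = 5/6.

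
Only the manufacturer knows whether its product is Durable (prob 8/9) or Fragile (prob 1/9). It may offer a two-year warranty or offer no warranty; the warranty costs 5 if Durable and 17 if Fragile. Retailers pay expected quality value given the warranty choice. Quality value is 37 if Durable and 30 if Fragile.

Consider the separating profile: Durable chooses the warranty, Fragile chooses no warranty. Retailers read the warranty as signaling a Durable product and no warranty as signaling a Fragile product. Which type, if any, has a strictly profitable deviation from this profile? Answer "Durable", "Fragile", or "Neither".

The warranty pays 37; no warranty pays 30.
Durable: assigned the warranty, nets 37 − 5 = 32; deviating to no warranty nets 30.
Fragile: assigned no warranty, nets 30; deviating to the warranty nets 37 − 17 = 20.
Both types strictly prefer their assigned action; no profitable deviation.

Neither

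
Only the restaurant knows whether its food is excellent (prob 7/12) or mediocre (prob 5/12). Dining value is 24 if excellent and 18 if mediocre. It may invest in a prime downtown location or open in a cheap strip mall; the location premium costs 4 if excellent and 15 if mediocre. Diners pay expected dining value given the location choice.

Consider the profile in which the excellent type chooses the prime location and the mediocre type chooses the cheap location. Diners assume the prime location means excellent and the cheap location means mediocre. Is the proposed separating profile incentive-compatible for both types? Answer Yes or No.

Under these beliefs, the prime location earns price premium 24 and the cheap location earns price premium 18.
excellent: the prime location nets 24 − 4 = 20; the cheap location nets 18. excellent prefers the prime location.
mediocre: the prime location nets 24 − 15 = 9; the cheap location nets 18. mediocre prefers the cheap location.
Neither type deviates, so the separating profile is an equilibrium.

Yes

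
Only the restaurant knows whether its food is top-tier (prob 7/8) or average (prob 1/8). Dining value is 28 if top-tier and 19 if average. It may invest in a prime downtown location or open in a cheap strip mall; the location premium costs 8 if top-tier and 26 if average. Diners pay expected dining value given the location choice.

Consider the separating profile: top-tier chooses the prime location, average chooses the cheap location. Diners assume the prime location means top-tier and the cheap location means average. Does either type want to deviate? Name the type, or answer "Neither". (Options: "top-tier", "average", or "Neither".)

Neither

The prime location pays 28; the cheap location pays 19.
top-tier: assigned the prime location, nets 28 − 8 = 20; deviating to the cheap location nets 19.
average: assigned the cheap location, nets 19; deviating to the prime location nets 28 − 26 = 2.
Both types strictly prefer their assigned action; no profitable deviation.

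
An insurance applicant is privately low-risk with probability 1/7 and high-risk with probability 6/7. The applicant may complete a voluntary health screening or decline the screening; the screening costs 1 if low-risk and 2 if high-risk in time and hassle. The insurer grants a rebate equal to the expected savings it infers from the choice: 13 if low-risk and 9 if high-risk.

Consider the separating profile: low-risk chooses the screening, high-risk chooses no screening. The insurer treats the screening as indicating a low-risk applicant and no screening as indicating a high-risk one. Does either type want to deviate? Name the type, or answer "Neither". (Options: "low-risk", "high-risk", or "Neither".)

high-risk

The screening pays 13; no screening pays 9.
low-risk: assigned the screening, nets 13 − 1 = 12; deviating to no screening nets 9.
high-risk: assigned no screening, nets 9; deviating to the screening nets 13 − 2 = 11.
The high-risk type gains 2 by deviating.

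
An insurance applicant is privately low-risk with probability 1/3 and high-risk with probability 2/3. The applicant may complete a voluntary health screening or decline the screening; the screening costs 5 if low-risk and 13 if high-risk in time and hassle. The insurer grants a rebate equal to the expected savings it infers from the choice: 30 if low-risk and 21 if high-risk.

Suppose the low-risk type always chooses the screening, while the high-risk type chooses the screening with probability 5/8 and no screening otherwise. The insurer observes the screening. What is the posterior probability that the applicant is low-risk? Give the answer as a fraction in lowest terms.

4/9

P(the screening) = (1/3)·1 + (2/3)·(5/8) = 3/4.
By Bayes' rule, P(low-risk | the screening) = (1/3) / (3/4) = 4/9.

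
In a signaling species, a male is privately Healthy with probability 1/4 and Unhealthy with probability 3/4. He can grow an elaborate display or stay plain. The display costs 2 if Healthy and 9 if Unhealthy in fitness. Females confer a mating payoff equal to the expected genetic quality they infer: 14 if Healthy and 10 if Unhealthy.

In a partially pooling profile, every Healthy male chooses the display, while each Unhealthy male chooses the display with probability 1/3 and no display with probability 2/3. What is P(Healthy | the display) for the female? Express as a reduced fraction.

1/2

P(the display) = (1/4)·1 + (3/4)·(1/3) = 1/2.
By Bayes' rule, P(Healthy | the display) = (1/4) / (1/2) = 1/2.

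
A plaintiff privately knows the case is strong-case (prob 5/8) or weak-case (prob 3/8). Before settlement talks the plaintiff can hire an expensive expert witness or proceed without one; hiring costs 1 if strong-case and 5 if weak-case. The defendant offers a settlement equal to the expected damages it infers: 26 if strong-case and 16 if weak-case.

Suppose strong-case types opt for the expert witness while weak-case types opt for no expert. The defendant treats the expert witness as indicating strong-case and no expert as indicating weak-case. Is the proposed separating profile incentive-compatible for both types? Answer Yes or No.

No

Under these beliefs, the expert witness earns settlement 26 and no expert earns settlement 16.
strong-case: the expert witness nets 26 − 1 = 25; no expert nets 16. strong-case prefers the expert witness.
weak-case: the expert witness nets 26 − 5 = 21; no expert nets 16. weak-case would deviate to the expert witness.
weak-case has a profitable deviation, so the profile is not an equilibrium.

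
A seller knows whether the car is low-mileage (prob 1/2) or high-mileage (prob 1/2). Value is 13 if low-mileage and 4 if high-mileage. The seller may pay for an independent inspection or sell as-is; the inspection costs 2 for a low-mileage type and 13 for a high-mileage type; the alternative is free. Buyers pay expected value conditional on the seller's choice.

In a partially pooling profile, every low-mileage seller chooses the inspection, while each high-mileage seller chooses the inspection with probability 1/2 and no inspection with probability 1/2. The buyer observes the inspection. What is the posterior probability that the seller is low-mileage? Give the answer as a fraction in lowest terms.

P(the inspection) = (1/2)·1 + (1/2)·(1/2) = 3/4.
By Bayes' rule, P(low-mileage | the inspection) = (1/2) / (3/4) = 2/3.

2/3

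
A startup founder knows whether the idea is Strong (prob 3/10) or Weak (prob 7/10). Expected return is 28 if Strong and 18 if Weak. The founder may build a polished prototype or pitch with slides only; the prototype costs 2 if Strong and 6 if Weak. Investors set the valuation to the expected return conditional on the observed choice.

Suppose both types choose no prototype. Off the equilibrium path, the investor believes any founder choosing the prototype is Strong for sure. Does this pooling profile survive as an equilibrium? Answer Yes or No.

On path, the investor holds the prior and pays 3/10·28 + 7/10·18 = 21. Off path (the prototype), believing Strong, it pays 28.
Strong: no prototype nets 21; the prototype nets 28 − 2 = 26. Strong would deviate.
Weak: no prototype nets 21; the prototype nets 28 − 6 = 22. Weak would deviate.
A type deviates, so pooling fails.

No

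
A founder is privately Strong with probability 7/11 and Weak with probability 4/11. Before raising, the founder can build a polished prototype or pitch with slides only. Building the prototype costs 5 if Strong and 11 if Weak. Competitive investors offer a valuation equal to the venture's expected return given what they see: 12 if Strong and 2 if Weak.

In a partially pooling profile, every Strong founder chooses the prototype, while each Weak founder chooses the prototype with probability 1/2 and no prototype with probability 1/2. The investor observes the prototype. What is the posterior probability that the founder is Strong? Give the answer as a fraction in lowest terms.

P(the prototype) = (7/11)·1 + (4/11)·(1/2) = 9/11.
By Bayes' rule, P(Strong | the prototype) = (7/11) / (9/11) = 7/9.

7/9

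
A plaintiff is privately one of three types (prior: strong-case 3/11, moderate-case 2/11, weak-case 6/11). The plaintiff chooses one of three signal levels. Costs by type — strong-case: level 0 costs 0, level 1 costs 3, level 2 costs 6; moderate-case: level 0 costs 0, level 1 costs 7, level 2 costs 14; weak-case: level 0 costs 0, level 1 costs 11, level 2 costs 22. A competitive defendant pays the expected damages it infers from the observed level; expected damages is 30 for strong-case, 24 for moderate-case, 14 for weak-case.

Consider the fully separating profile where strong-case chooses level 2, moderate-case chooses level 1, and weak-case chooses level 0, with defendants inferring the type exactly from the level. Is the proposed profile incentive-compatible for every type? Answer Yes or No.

Separating settlements: level 2 → 30, level 1 → 24, level 0 → 14.
strong-case (assigned level 2): level 0: 14 − 0 = 14; level 1: 24 − 3 = 21; level 2: 30 − 6 = 24. strong-case stays.
moderate-case (assigned level 1): level 0: 14 − 0 = 14; level 1: 24 − 7 = 17; level 2: 30 − 14 = 16. moderate-case stays.
weak-case (assigned level 0): level 0: 14 − 0 = 14; level 1: 24 − 11 = 13; level 2: 30 − 22 = 8. weak-case stays.
Every type prefers its assigned level; separation holds.

Yes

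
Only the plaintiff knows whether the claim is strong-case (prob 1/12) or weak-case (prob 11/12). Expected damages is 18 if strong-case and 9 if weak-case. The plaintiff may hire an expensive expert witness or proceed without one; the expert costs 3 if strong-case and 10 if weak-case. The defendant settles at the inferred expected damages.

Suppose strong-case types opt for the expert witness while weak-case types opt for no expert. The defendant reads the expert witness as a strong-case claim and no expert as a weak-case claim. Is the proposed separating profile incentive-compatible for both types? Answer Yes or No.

Yes

Under these beliefs, the expert witness earns settlement 18 and no expert earns settlement 9.
strong-case: the expert witness nets 18 − 3 = 15; no expert nets 9. strong-case prefers the expert witness.
weak-case: the expert witness nets 18 − 10 = 8; no expert nets 9. weak-case prefers no expert.
Neither type deviates, so the separating profile is an equilibrium.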